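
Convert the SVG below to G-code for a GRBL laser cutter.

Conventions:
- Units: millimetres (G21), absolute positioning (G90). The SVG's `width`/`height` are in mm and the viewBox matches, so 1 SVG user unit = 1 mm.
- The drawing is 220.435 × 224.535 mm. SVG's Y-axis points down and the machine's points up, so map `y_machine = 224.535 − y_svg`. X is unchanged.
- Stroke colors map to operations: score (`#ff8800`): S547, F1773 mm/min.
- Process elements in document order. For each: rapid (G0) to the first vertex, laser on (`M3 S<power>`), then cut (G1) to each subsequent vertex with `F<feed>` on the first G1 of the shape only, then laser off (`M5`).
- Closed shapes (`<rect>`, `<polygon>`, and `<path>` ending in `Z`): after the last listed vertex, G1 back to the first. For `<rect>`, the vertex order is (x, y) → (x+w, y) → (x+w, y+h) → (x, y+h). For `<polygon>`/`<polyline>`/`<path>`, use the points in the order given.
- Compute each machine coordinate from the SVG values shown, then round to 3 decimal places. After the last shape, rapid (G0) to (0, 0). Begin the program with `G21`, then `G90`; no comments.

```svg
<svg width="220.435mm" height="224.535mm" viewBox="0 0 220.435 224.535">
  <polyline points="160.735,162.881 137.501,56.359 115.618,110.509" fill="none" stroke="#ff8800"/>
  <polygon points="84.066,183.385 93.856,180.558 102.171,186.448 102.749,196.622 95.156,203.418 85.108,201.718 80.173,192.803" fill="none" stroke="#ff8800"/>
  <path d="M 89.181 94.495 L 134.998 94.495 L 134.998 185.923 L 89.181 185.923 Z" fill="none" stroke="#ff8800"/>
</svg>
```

viewBox `0 0 220.435 224.535` with mm width/height → 1 unit = 1 mm. Flip: y_m = 224.535 − y_svg.

**Shape 1** — `<polyline>` open polyline, stroke `#ff8800` → score (S547, F1773). Machine vertices: (160.735,61.654) → (137.501,168.176) → (115.618,114.026). Open path.

**Shape 2** — `<polygon>` regular polygon, stroke `#ff8800` → score (S547, F1773). Machine vertices: (84.066,41.150) → (93.856,43.977) → (102.171,38.087) → (102.749,27.913) → (95.156,21.117) → (85.108,22.817) → (80.173,31.732) → (84.066,41.150). Closed: final G1 returns to the first vertex.

**Shape 3** — `<path>` rectangle, stroke `#ff8800` → score (S547, F1773). Machine vertices: (89.181,130.040) → (134.998,130.040) → (134.998,38.612) → (89.181,38.612) → (89.181,130.040). Closed: final G1 returns to the first vertex.

G21
G90
G0 X160.735 Y61.654
M3 S547
G1 X137.501 Y168.176 F1773
G1 X115.618 Y114.026
M5
G0 X84.066 Y41.150
M3 S547
G1 X93.856 Y43.977 F1773
G1 X102.171 Y38.087
G1 X102.749 Y27.913
G1 X95.156 Y21.117
G1 X85.108 Y22.817
G1 X80.173 Y31.732
G1 X84.066 Y41.150
M5
G0 X89.181 Y130.040
M3 S547
G1 X134.998 Y130.040 F1773
G1 X134.998 Y38.612
G1 X89.181 Y38.612
G1 X89.181 Y130.040
M5
G0 X0.000 Y0.000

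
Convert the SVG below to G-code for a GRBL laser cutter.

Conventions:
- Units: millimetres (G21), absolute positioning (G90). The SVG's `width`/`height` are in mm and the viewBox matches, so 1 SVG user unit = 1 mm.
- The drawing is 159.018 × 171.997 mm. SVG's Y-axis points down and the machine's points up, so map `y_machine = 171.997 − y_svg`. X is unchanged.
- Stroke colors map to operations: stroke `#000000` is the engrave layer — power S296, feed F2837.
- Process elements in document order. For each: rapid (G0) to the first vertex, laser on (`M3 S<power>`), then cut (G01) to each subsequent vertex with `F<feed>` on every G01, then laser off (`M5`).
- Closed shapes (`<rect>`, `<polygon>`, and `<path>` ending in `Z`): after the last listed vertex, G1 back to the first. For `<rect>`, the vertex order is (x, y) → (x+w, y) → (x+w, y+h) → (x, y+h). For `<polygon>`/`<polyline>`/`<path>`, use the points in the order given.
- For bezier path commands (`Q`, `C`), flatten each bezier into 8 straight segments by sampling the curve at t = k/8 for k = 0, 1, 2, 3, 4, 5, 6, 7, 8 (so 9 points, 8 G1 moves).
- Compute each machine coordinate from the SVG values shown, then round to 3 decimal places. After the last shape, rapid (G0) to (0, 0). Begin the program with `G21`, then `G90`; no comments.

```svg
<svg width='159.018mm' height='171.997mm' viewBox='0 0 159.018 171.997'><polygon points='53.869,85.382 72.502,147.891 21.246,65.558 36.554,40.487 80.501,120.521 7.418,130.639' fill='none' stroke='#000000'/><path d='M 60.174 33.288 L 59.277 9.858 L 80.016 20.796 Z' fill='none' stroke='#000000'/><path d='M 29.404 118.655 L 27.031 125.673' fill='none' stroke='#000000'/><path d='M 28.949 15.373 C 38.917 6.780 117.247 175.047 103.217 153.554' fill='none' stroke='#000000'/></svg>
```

G21
G90
G0 X53.869 Y86.615
M3 S296
G01 X72.502 Y24.106 F2837
G01 X21.246 Y106.439 F2837
G01 X36.554 Y131.510 F2837
G01 X80.501 Y51.476 F2837
G01 X7.418 Y41.358 F2837
G01 X53.869 Y86.615 F2837
M5
G0 X60.174 Y138.709
M3 S296
G01 X59.277 Y162.139 F2837
G01 X80.016 Y151.201 F2837
G01 X60.174 Y138.709 F2837
M5
G0 X29.404 Y53.342
M3 S296
G01 X27.031 Y46.324 F2837
M5
G0 X28.949 Y156.624
M3 S296
G01 X35.578 Y152.272 F2837
G01 X46.732 Y135.636 F2837
G01 X60.528 Y111.012 F2837
G01 X75.082 Y82.696 F2837
G01 X88.512 Y54.985 F2837
G01 X98.933 Y32.175 F2837
G01 X104.463 Y18.562 F2837
G01 X103.217 Y18.443 F2837
M5
G0 X0.000 Y0.000

viewBox `0 0 159.018 171.997` with mm width/height → 1 unit = 1 mm. Flip: y_m = 171.997 − y_svg.

**Shape 1** — `<polygon>` closed polygon, stroke `#000000` → engrave (S296, F2837). Machine vertices: (53.869,86.615) → (72.502,24.106) → (21.246,106.439) → (36.554,131.510) → (80.501,51.476) → (7.418,41.358) → (53.869,86.615). Closed: final G1 returns to the first vertex.

**Shape 2** — `<path>` regular polygon, stroke `#000000` → engrave (S296, F2837). Machine vertices: (60.174,138.709) → (59.277,162.139) → (80.016,151.201) → (60.174,138.709). Closed: final G1 returns to the first vertex.

**Shape 3** — `<path>` line segment, stroke `#000000` → engrave (S296, F2837). Machine vertices: (29.404,53.342) → (27.031,46.324). Open path.

**Shape 4** — `<path>` cubic bezier, stroke `#000000` → engrave (S296, F2837). Control points (SVG): P0=(28.949,15.373), P1=(38.917,6.780), P2=(117.247,175.047), P3=(103.217,153.554); sampled at t=k/8. Machine vertices: (28.949,156.624) → (35.578,152.272) → (46.732,135.636) → (60.528,111.012) → (75.082,82.696) → (88.512,54.985) → (98.933,32.175) → (104.463,18.562) → (103.217,18.443). Open path.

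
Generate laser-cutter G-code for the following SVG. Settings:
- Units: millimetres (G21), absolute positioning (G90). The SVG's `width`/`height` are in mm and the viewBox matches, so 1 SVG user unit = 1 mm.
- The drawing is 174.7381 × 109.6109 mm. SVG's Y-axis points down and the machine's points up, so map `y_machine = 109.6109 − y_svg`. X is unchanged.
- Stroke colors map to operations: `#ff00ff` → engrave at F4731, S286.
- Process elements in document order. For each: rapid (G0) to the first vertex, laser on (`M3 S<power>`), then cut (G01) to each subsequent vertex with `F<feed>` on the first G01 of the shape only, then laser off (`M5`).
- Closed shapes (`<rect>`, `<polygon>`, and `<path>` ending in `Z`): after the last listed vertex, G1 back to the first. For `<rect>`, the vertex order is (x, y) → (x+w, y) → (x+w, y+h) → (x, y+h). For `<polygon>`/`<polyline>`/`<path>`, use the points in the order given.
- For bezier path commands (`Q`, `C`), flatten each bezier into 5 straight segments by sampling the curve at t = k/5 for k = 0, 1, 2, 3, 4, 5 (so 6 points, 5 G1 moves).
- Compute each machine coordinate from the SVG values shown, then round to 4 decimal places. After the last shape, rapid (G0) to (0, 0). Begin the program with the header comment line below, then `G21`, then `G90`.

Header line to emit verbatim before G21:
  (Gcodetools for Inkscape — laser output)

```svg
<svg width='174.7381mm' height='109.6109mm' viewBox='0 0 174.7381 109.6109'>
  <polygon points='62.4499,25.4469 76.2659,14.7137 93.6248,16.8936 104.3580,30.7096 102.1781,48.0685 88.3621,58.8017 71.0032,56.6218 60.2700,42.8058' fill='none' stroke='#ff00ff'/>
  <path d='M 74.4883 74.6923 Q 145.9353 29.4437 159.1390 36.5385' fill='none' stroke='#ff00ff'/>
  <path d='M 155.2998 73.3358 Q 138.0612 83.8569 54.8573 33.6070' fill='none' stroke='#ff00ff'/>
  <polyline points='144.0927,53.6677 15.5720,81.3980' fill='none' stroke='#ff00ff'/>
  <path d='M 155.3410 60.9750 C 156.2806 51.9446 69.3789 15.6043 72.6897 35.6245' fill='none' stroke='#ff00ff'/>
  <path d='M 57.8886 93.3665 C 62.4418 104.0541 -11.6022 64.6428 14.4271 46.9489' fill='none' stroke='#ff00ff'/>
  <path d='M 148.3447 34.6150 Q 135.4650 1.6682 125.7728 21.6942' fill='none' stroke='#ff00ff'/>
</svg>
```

(Gcodetools for Inkscape — laser output)
G21
G90
G0 X62.4499 Y84.1640
M3 S286
G01 X76.2659 Y94.8972 F4731
G01 X93.6248 Y92.7173
G01 X104.3580 Y78.9013
G01 X102.1781 Y61.5424
G01 X88.3621 Y50.8092
G01 X71.0032 Y52.9891
G01 X60.2700 Y66.8051
G01 X62.4499 Y84.1640
M5
G0 X74.4883 Y34.9186
M3 S286
G01 X100.7374 Y50.9243 F4731
G01 X122.3270 Y62.7425
G01 X139.2571 Y70.3733
G01 X151.5278 Y73.8166
G01 X159.1390 Y73.0724
M5
G0 X155.2998 Y36.2751
M3 S286
G01 X145.7657 Y34.4975 F4731
G01 X130.9545 Y37.5816
G01 X110.8660 Y45.5273
G01 X85.5002 Y58.3348
G01 X54.8573 Y76.0039
M5
G0 X144.0927 Y55.9432
M3 S286
G01 X15.5720 Y28.2129 F4731
M5
G0 X155.3410 Y48.6359
M3 S286
G01 X146.7882 Y56.6620 F4731
G01 X125.7001 Y67.2262
G01 X100.6233 Y76.3125
G01 X80.1043 Y79.9046
G01 X72.6897 Y73.9864
M5
G0 X57.8886 Y16.2444
M3 S286
G01 X52.6182 Y15.2692 F4731
G01 X37.0607 Y22.8705
G01 X19.7922 Y35.6012
G01 X9.3890 Y50.0141
G01 X14.4271 Y62.6620
M5
G0 X148.3447 Y74.9959
M3 S286
G01 X143.3203 Y86.0557 F4731
G01 X138.5509 Y92.8777
G01 X134.0366 Y95.4619
G01 X129.7772 Y93.8082
G01 X125.7728 Y87.9167
M5
G0 X0.0000 Y0.0000

1 u = 1 mm; y_m = 109.6109 − y.

[1] `<polygon>` regular polygon, #ff00ff→engrave S286 F4731: (62.4499,84.1640) → (76.2659,94.8972) → (93.6248,92.7173) → (104.3580,78.9013) → (102.1781,61.5424) → (88.3621,50.8092) → (71.0032,52.9891) → (60.2700,66.8051) → (62.4499,84.1640) (closed)

[2] `<path>` quadratic bezier, #ff00ff→engrave S286 F4731: (74.4883,34.9186) → (100.7374,50.9243) → (122.3270,62.7425) → (139.2571,70.3733) → (151.5278,73.8166) → (159.1390,73.0724)

[3] `<path>` quadratic bezier, #ff00ff→engrave S286 F4731: (155.2998,36.2751) → (145.7657,34.4975) → (130.9545,37.5816) → (110.8660,45.5273) → (85.5002,58.3348) → (54.8573,76.0039)

[4] `<polyline>` line segment, #ff00ff→engrave S286 F4731: (144.0927,55.9432) → (15.5720,28.2129)

[5] `<path>` cubic bezier, #ff00ff→engrave S286 F4731: (155.3410,48.6359) → (146.7882,56.6620) → (125.7001,67.2262) → (100.6233,76.3125) → (80.1043,79.9046) → (72.6897,73.9864)

[6] `<path>` cubic bezier, #ff00ff→engrave S286 F4731: (57.8886,16.2444) → (52.6182,15.2692) → (37.0607,22.8705) → (19.7922,35.6012) → (9.3890,50.0141) → (14.4271,62.6620)

[7] `<path>` quadratic bezier, #ff00ff→engrave S286 F4731: (148.3447,74.9959) → (143.3203,86.0557) → (138.5509,92.8777) → (134.0366,95.4619) → (129.7772,93.8082) → (125.7728,87.9167)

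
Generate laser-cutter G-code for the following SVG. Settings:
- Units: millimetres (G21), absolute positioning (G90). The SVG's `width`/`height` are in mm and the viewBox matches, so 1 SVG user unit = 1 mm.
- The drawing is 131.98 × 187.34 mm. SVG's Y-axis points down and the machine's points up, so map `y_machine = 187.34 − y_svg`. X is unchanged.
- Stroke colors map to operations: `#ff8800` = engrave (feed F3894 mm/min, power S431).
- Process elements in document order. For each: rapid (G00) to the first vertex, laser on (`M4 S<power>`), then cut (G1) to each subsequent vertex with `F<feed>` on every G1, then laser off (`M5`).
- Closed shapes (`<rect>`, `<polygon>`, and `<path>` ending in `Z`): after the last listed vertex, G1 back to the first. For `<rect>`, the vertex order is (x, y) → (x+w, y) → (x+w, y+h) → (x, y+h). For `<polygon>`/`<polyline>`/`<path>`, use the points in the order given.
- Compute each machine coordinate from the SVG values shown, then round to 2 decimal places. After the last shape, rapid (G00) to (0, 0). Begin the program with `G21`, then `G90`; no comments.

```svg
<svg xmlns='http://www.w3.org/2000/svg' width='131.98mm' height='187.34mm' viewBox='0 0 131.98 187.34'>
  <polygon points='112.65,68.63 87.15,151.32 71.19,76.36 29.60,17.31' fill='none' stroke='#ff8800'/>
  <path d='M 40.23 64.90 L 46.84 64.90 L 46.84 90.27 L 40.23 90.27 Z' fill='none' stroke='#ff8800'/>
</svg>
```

G21
G90
G00 X112.65 Y118.71
M4 S431
G1 X87.15 Y36.02 F3894
G1 X71.19 Y110.98 F3894
G1 X29.60 Y170.03 F3894
G1 X112.65 Y118.71 F3894
M5
G00 X40.23 Y122.44
M4 S431
G1 X46.84 Y122.44 F3894
G1 X46.84 Y97.07 F3894
G1 X40.23 Y97.07 F3894
G1 X40.23 Y122.44 F3894
M5
G00 X0.00 Y0.00

1 u = 1 mm; y_m = 187.34 − y.

[1] `<polygon>` closed polygon, #ff8800→engrave S431 F3894: (112.65,118.71) → (87.15,36.02) → (71.19,110.98) → (29.60,170.03) → (112.65,118.71) (closed)

[2] `<path>` rectangle, #ff8800→engrave S431 F3894: (40.23,122.44) → (46.84,122.44) → (46.84,97.07) → (40.23,97.07) → (40.23,122.44) (closed)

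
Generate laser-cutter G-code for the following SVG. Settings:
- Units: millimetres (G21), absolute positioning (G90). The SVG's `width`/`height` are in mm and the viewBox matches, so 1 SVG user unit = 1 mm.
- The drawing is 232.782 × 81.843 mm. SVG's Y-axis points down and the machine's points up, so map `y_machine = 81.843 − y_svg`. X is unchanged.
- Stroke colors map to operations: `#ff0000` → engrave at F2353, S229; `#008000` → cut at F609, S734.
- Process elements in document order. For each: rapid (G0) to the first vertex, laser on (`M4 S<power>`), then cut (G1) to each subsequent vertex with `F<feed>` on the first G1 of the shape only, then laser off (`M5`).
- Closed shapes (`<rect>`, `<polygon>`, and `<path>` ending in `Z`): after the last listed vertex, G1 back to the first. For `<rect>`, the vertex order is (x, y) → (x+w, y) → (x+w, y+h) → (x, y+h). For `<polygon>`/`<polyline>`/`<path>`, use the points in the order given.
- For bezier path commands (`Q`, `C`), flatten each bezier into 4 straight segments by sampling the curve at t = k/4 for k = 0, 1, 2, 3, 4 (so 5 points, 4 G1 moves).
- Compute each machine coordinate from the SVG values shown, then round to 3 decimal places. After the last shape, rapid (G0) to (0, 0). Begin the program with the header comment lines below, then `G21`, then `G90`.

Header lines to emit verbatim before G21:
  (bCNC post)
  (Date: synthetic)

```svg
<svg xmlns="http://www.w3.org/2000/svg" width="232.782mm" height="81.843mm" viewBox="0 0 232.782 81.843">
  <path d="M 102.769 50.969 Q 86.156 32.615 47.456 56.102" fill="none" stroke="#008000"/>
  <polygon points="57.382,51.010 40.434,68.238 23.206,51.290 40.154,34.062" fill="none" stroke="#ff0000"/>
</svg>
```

(bCNC post)
(Date: synthetic)
G21
G90
G0 X102.769 Y30.874
M4 S734
G1 X93.082 Y37.436 F609
G1 X80.634 Y38.768
G1 X65.426 Y34.869
G1 X47.456 Y25.741
M5
G0 X57.382 Y30.833
M4 S229
G1 X40.434 Y13.605 F2353
G1 X23.206 Y30.553
G1 X40.154 Y47.781
G1 X57.382 Y30.833
M5
G0 X0.000 Y0.000

viewBox `0 0 232.782 81.843` with mm width/height → 1 unit = 1 mm. Flip: y_m = 81.843 − y_svg.

**Shape 1** — `<path>` quadratic bezier, stroke `#008000` → cut (S734, F609). Control points (SVG): P0=(102.769,50.969), P1=(86.156,32.615), P2=(47.456,56.102); sampled at t=k/4. Machine vertices: (102.769,30.874) → (93.082,37.436) → (80.634,38.768) → (65.426,34.869) → (47.456,25.741). Open path.

**Shape 2** — `<polygon>` regular polygon, stroke `#ff0000` → engrave (S229, F2353). Machine vertices: (57.382,30.833) → (40.434,13.605) → (23.206,30.553) → (40.154,47.781) → (57.382,30.833). Closed: final G1 returns to the first vertex.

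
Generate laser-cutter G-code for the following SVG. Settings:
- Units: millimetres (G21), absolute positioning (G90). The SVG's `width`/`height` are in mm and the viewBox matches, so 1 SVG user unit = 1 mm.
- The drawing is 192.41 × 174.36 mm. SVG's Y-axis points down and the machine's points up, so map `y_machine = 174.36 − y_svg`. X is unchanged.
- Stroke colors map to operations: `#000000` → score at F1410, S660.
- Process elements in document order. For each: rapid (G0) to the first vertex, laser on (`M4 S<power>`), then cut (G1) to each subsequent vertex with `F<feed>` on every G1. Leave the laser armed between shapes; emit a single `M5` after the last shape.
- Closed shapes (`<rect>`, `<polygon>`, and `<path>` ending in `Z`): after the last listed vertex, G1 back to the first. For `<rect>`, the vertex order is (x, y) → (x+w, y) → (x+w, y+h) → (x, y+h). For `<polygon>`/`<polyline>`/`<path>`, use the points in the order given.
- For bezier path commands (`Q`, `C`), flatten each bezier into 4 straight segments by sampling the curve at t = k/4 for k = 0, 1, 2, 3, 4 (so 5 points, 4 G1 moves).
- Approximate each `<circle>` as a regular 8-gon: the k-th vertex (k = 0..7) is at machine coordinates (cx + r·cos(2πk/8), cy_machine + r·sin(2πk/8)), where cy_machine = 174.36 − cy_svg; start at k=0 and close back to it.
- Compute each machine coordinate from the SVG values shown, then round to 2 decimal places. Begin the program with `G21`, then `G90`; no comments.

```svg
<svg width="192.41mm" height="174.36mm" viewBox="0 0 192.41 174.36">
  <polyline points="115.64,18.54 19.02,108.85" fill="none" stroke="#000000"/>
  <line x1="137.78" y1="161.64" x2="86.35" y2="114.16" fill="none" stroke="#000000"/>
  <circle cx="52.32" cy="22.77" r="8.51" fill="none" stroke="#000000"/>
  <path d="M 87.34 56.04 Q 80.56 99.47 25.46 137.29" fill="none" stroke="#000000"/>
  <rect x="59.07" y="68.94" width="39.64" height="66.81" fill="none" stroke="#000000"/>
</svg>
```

Since the viewBox matches the mm dimensions, user units are millimetres directly. The only transform is the Y-flip y_m = 174.36 − y_svg.

Shape 1 is a line segment drawn with `<polyline>`. Its stroke #000000 means score at S660, F1410. After flipping Y the toolpath is (115.64,155.82) → (19.02,65.51).

Shape 2 is a line segment drawn with `<line>`. Its stroke #000000 means score at S660, F1410. After flipping Y the toolpath is (137.78,12.72) → (86.35,60.20).

Shape 3 is a circle drawn with `<circle>`. Its stroke #000000 means score at S660, F1410. After flipping Y the toolpath is (60.83,151.59) → (58.34,157.61) → (52.32,160.10) → (46.30,157.61) → (43.81,151.59) → (46.30,145.57) → (52.32,143.08) → (58.34,145.57) → (60.83,151.59), returning to the start.

Shape 4 is a quadratic bezier drawn with `<path>`. Its stroke #000000 means score at S660, F1410. After flipping Y the toolpath is (87.34,118.32) → (80.93,96.96) → (68.48,76.29) → (49.99,56.33) → (25.46,37.07).

Shape 5 is a rectangle drawn with `<rect>`. Its stroke #000000 means score at S660, F1410. After flipping Y the toolpath is (59.07,105.42) → (98.71,105.42) → (98.71,38.61) → (59.07,38.61) → (59.07,105.42), returning to the start.

G21
G90
G0 X115.64 Y155.82
M4 S660
G1 X19.02 Y65.51 F1410
G0 X137.78 Y12.72
M4 S660
G1 X86.35 Y60.20 F1410
G0 X60.83 Y151.59
M4 S660
G1 X58.34 Y157.61 F1410
G1 X52.32 Y160.10 F1410
G1 X46.30 Y157.61 F1410
G1 X43.81 Y151.59 F1410
G1 X46.30 Y145.57 F1410
G1 X52.32 Y143.08 F1410
G1 X58.34 Y145.57 F1410
G1 X60.83 Y151.59 F1410
G0 X87.34 Y118.32
M4 S660
G1 X80.93 Y96.96 F1410
G1 X68.48 Y76.29 F1410
G1 X49.99 Y56.33 F1410
G1 X25.46 Y37.07 F1410
G0 X59.07 Y105.42
M4 S660
G1 X98.71 Y105.42 F1410
G1 X98.71 Y38.61 F1410
G1 X59.07 Y38.61 F1410
G1 X59.07 Y105.42 F1410
M5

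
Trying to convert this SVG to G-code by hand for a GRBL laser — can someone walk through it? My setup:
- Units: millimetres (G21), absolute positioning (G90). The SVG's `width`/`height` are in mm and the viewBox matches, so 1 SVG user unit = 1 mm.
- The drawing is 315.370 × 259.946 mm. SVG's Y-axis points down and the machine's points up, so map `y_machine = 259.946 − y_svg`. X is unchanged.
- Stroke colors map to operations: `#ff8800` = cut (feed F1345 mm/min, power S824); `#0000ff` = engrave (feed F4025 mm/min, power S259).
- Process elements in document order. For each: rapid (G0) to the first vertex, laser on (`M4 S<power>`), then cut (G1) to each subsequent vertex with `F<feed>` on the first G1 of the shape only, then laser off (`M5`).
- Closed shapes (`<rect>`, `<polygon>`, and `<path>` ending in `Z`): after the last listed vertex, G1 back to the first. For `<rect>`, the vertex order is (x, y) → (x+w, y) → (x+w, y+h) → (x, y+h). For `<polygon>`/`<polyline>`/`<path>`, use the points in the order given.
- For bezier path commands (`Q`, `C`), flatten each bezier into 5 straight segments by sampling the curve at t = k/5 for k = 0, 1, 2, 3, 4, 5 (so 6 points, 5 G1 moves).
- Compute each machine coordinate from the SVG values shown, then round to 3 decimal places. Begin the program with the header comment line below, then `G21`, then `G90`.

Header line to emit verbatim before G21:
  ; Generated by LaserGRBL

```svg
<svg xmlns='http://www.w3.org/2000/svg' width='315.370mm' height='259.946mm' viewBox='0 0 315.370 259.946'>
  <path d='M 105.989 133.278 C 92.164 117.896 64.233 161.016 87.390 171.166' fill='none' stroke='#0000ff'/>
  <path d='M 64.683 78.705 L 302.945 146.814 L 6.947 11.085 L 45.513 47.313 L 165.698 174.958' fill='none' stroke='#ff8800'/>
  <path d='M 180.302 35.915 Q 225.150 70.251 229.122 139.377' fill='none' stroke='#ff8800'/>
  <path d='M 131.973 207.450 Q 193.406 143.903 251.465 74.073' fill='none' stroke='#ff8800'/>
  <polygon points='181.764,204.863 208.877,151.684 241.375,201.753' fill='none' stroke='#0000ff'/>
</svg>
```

; Generated by LaserGRBL
G21
G90
G0 X105.989 Y126.668
M4 S259
G1 X96.523 Y129.609 F4025
G1 X86.801 Y122.900
G1 X79.951 Y110.931
G1 X79.105 Y98.095
G1 X87.390 Y88.780
M5
G0 X64.683 Y181.241
M4 S824
G1 X302.945 Y113.132 F1345
G1 X6.947 Y248.861
G1 X45.513 Y212.633
G1 X165.698 Y84.988
M5
G0 X180.302 Y224.031
M4 S824
G1 X196.606 Y208.905 F1345
G1 X209.640 Y190.996
G1 X219.404 Y170.303
G1 X225.898 Y146.828
G1 X229.122 Y120.569
M5
G0 X131.973 Y52.496
M4 S824
G1 X156.411 Y78.166 F1345
G1 X180.580 Y104.339
G1 X204.478 Y131.014
G1 X228.106 Y158.192
G1 X251.465 Y185.873
M5
G0 X181.764 Y55.083
M4 S259
G1 X208.877 Y108.262 F4025
G1 X241.375 Y58.193
G1 X181.764 Y55.083
M5

Since the viewBox matches the mm dimensions, user units are millimetres directly. The only transform is the Y-flip y_m = 259.946 − y_svg.

Shape 1 is a cubic bezier drawn with `<path>`. Its stroke #0000ff means engrave at S259, F4025. After flipping Y the toolpath is (105.989,126.668) → (96.523,129.609) → (86.801,122.900) → (79.951,110.931) → (79.105,98.095) → (87.390,88.780).

Shape 2 is a open polyline drawn with `<path>`. Its stroke #ff8800 means cut at S824, F1345. After flipping Y the toolpath is (64.683,181.241) → (302.945,113.132) → (6.947,248.861) → (45.513,212.633) → (165.698,84.988).

Shape 3 is a quadratic bezier drawn with `<path>`. Its stroke #ff8800 means cut at S824, F1345. After flipping Y the toolpath is (180.302,224.031) → (196.606,208.905) → (209.640,190.996) → (219.404,170.303) → (225.898,146.828) → (229.122,120.569).

Shape 4 is a quadratic bezier drawn with `<path>`. Its stroke #ff8800 means cut at S824, F1345. After flipping Y the toolpath is (131.973,52.496) → (156.411,78.166) → (180.580,104.339) → (204.478,131.014) → (228.106,158.192) → (251.465,185.873).

Shape 5 is a regular polygon drawn with `<polygon>`. Its stroke #0000ff means engrave at S259, F4025. After flipping Y the toolpath is (181.764,55.083) → (208.877,108.262) → (241.375,58.193) → (181.764,55.083), returning to the start.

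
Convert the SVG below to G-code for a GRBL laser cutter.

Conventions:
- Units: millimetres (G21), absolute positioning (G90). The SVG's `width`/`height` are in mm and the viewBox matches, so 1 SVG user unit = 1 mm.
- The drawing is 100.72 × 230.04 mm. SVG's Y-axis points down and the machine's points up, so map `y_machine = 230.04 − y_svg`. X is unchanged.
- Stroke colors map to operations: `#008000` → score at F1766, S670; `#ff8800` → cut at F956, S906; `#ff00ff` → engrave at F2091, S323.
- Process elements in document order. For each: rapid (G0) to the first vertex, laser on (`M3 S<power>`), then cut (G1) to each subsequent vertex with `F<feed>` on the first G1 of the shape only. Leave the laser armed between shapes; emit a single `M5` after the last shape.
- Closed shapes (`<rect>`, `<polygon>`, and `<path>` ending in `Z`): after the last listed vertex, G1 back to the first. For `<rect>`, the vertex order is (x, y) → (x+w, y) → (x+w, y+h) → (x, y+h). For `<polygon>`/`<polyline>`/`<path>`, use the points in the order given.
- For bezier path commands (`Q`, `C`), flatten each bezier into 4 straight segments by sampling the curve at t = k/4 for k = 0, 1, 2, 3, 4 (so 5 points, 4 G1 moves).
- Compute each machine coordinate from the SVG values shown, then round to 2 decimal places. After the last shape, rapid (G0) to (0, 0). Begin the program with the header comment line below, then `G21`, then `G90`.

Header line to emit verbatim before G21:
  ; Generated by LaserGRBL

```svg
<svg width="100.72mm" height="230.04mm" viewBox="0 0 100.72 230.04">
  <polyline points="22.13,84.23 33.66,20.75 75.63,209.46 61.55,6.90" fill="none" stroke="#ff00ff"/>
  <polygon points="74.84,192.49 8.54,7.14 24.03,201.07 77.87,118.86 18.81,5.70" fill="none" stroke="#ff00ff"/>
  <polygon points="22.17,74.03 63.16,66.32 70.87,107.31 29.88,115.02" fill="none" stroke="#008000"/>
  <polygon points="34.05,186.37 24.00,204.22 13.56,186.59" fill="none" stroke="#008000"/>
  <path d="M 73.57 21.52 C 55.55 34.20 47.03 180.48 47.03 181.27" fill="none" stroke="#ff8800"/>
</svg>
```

1 u = 1 mm; y_m = 230.04 − y.

[1] `<polyline>` open polyline, #ff00ff→engrave S323 F2091: (22.13,145.81) → (33.66,209.29) → (75.63,20.58) → (61.55,223.14)

[2] `<polygon>` closed polygon, #ff00ff→engrave S323 F2091: (74.84,37.55) → (8.54,222.90) → (24.03,28.97) → (77.87,111.18) → (18.81,224.34) → (74.84,37.55) (closed)

[3] `<polygon>` regular polygon, #008000→score S670 F1766: (22.17,156.01) → (63.16,163.72) → (70.87,122.73) → (29.88,115.02) → (22.17,156.01) (closed)

[4] `<polygon>` regular polygon, #008000→score S670 F1766: (34.05,43.67) → (24.00,25.82) → (13.56,43.45) → (34.05,43.67) (closed)

[5] `<path>` cubic bezier, #ff8800→cut S906 F956: (73.57,208.52) → (61.82,178.32) → (53.54,124.19) → (48.64,72.28) → (47.03,48.77)

; Generated by LaserGRBL
G21
G90
G0 X22.13 Y145.81
M3 S323
G1 X33.66 Y209.29 F2091
G1 X75.63 Y20.58
G1 X61.55 Y223.14
G0 X74.84 Y37.55
M3 S323
G1 X8.54 Y222.90 F2091
G1 X24.03 Y28.97
G1 X77.87 Y111.18
G1 X18.81 Y224.34
G1 X74.84 Y37.55
G0 X22.17 Y156.01
M3 S670
G1 X63.16 Y163.72 F1766
G1 X70.87 Y122.73
G1 X29.88 Y115.02
G1 X22.17 Y156.01
G0 X34.05 Y43.67
M3 S670
G1 X24.00 Y25.82 F1766
G1 X13.56 Y43.45
G1 X34.05 Y43.67
G0 X73.57 Y208.52
M3 S906
G1 X61.82 Y178.32 F956
G1 X53.54 Y124.19
G1 X48.64 Y72.28
G1 X47.03 Y48.77
M5
G0 X0.00 Y0.00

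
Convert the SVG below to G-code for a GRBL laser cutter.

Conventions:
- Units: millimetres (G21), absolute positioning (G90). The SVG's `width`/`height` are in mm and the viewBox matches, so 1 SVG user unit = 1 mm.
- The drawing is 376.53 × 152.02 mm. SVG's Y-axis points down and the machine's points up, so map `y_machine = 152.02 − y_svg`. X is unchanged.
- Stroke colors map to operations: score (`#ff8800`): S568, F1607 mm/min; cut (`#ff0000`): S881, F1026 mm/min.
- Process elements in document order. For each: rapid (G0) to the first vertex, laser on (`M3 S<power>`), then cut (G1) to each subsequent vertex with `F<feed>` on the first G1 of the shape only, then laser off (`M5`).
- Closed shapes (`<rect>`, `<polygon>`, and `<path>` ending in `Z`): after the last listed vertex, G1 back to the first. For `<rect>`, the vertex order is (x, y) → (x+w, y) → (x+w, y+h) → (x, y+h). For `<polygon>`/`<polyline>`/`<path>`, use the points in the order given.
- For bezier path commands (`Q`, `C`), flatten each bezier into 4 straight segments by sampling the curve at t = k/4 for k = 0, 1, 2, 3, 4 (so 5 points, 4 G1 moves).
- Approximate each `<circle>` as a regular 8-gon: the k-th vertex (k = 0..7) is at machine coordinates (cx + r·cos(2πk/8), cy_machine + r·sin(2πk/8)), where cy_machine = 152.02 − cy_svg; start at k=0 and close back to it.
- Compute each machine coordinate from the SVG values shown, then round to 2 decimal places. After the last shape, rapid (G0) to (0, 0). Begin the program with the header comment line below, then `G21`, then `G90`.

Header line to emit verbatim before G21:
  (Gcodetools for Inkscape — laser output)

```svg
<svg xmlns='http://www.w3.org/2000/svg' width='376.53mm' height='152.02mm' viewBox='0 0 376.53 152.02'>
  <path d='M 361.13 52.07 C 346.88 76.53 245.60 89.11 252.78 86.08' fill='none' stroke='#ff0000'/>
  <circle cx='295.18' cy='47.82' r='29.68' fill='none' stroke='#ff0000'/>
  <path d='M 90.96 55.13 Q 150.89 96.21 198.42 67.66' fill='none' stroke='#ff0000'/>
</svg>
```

(Gcodetools for Inkscape — laser output)
G21
G90
G0 X361.13 Y99.95
M3 S881
G1 X337.18 Y83.89 F1026
G1 X298.92 Y72.64
G1 X264.68 Y66.54
G1 X252.78 Y65.94
M5
G0 X324.86 Y104.20
M3 S881
G1 X316.17 Y125.19 F1026
G1 X295.18 Y133.88
G1 X274.19 Y125.19
G1 X265.50 Y104.20
G1 X274.19 Y83.21
G1 X295.18 Y74.52
G1 X316.17 Y83.21
G1 X324.86 Y104.20
M5
G0 X90.96 Y96.89
M3 S881
G1 X120.15 Y80.70 F1026
G1 X147.79 Y73.22
G1 X173.88 Y74.44
G1 X198.42 Y84.36
M5
G0 X0.00 Y0.00

Since the viewBox matches the mm dimensions, user units are millimetres directly. The only transform is the Y-flip y_m = 152.02 − y_svg.

Shape 1 is a cubic bezier drawn with `<path>`. Its stroke #ff0000 means cut at S881, F1026. After flipping Y the toolpath is (361.13,99.95) → (337.18,83.89) → (298.92,72.64) → (264.68,66.54) → (252.78,65.94).

Shape 2 is a circle drawn with `<circle>`. Its stroke #ff0000 means cut at S881, F1026. After flipping Y the toolpath is (324.86,104.20) → (316.17,125.19) → (295.18,133.88) → (274.19,125.19) → (265.50,104.20) → (274.19,83.21) → (295.18,74.52) → (316.17,83.21) → (324.86,104.20), returning to the start.

Shape 3 is a quadratic bezier drawn with `<path>`. Its stroke #ff0000 means cut at S881, F1026. After flipping Y the toolpath is (90.96,96.89) → (120.15,80.70) → (147.79,73.22) → (173.88,74.44) → (198.42,84.36).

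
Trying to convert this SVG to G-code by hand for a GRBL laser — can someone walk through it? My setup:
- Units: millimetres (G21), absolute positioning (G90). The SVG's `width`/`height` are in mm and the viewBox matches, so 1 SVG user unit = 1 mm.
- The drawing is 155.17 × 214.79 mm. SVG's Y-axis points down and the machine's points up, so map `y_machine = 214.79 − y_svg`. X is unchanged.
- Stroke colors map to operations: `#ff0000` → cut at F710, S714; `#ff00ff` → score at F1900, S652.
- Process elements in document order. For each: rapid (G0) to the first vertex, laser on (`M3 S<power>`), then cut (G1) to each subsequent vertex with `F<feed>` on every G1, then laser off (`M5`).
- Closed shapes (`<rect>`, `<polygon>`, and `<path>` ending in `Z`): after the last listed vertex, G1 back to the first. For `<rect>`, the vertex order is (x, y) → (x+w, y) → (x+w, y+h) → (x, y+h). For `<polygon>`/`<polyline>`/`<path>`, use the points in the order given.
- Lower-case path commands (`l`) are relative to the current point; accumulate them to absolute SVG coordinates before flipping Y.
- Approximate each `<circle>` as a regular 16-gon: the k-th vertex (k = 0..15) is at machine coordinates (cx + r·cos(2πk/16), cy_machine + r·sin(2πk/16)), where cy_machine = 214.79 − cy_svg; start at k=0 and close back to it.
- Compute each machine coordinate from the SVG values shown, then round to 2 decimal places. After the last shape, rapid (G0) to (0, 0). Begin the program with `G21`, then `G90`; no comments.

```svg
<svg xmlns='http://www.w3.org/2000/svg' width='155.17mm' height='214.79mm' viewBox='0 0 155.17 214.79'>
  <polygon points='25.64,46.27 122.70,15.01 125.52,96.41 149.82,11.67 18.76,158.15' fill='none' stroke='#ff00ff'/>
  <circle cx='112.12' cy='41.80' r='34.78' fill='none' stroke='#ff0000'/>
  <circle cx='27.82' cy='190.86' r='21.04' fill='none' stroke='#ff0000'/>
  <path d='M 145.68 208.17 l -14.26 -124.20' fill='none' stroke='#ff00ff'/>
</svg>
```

G21
G90
G0 X25.64 Y168.52
M3 S652
G1 X122.70 Y199.78 F1900
G1 X125.52 Y118.38 F1900
G1 X149.82 Y203.12 F1900
G1 X18.76 Y56.64 F1900
G1 X25.64 Y168.52 F1900
M5
G0 X146.90 Y172.99
M3 S714
G1 X144.25 Y186.30 F710
G1 X136.71 Y197.58 F710
G1 X125.43 Y205.12 F710
G1 X112.12 Y207.77 F710
G1 X98.81 Y205.12 F710
G1 X87.53 Y197.58 F710
G1 X79.99 Y186.30 F710
G1 X77.34 Y172.99 F710
G1 X79.99 Y159.68 F710
G1 X87.53 Y148.40 F710
G1 X98.81 Y140.86 F710
G1 X112.12 Y138.21 F710
G1 X125.43 Y140.86 F710
G1 X136.71 Y148.40 F710
G1 X144.25 Y159.68 F710
G1 X146.90 Y172.99 F710
M5
G0 X48.86 Y23.93
M3 S714
G1 X47.26 Y31.98 F710
G1 X42.70 Y38.81 F710
G1 X35.87 Y43.37 F710
G1 X27.82 Y44.97 F710
G1 X19.77 Y43.37 F710
G1 X12.94 Y38.81 F710
G1 X8.38 Y31.98 F710
G1 X6.78 Y23.93 F710
G1 X8.38 Y15.88 F710
G1 X12.94 Y9.05 F710
G1 X19.77 Y4.49 F710
G1 X27.82 Y2.89 F710
G1 X35.87 Y4.49 F710
G1 X42.70 Y9.05 F710
G1 X47.26 Y15.88 F710
G1 X48.86 Y23.93 F710
M5
G0 X145.68 Y6.62
M3 S652
G1 X131.42 Y130.82 F1900
M5
G0 X0.00 Y0.00

1 u = 1 mm; y_m = 214.79 − y.

[1] `<polygon>` closed polygon, #ff00ff→score S652 F1900: (25.64,168.52) → (122.70,199.78) → (125.52,118.38) → (149.82,203.12) → (18.76,56.64) → (25.64,168.52) (closed)

[2] `<circle>` circle, #ff0000→cut S714 F710: (146.90,172.99) → (144.25,186.30) → (136.71,197.58) → (125.43,205.12) → (112.12,207.77) → (98.81,205.12) → (87.53,197.58) → (79.99,186.30) → (77.34,172.99) → (79.99,159.68) → (87.53,148.40) → (98.81,140.86) → (112.12,138.21) → (125.43,140.86) → (136.71,148.40) → (144.25,159.68) → (146.90,172.99) (closed)

[3] `<circle>` circle, #ff0000→cut S714 F710: (48.86,23.93) → (47.26,31.98) → (42.70,38.81) → (35.87,43.37) → (27.82,44.97) → (19.77,43.37) → (12.94,38.81) → (8.38,31.98) → (6.78,23.93) → (8.38,15.88) → (12.94,9.05) → (19.77,4.49) → (27.82,2.89) → (35.87,4.49) → (42.70,9.05) → (47.26,15.88) → (48.86,23.93) (closed)

[4] `<path>` line segment, #ff00ff→score S652 F1900: (145.68,6.62) → (131.42,130.82)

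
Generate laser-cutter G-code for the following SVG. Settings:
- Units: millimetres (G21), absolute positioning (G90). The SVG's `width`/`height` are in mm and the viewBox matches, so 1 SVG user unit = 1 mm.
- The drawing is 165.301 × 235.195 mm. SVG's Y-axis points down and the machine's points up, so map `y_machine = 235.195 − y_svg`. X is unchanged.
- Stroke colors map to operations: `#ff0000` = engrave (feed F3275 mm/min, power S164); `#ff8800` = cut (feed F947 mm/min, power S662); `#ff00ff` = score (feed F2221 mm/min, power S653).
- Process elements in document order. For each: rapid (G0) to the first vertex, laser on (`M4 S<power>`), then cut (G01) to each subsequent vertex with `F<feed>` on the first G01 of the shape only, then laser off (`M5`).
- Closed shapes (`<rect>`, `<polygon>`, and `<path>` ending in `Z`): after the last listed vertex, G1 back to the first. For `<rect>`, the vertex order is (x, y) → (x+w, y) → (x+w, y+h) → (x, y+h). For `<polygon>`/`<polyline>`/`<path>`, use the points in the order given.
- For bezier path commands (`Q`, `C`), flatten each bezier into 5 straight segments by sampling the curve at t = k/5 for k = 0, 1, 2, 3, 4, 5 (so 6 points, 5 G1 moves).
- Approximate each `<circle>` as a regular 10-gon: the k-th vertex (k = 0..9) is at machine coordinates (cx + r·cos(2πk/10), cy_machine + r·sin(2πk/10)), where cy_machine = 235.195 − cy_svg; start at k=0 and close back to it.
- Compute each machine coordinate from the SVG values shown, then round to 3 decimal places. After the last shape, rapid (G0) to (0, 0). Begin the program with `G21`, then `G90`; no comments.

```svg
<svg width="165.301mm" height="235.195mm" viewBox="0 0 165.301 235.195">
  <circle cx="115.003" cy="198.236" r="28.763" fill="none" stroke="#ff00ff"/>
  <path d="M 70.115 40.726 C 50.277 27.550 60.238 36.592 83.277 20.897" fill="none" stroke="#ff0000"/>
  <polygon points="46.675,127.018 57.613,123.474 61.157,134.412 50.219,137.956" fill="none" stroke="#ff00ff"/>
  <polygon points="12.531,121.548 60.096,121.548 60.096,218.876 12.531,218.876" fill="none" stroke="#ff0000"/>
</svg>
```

Since the viewBox matches the mm dimensions, user units are millimetres directly. The only transform is the Y-flip y_m = 235.195 − y_svg.

Shape 1 is a circle drawn with `<circle>`. Its stroke #ff00ff means score at S653, F2221. After flipping Y the toolpath is (143.766,36.959) → (138.273,53.865) → (123.891,64.314) → (106.115,64.314) → (91.733,53.865) → (86.240,36.959) → (91.733,20.053) → (106.115,9.604) → (123.891,9.604) → (138.273,20.053) → (143.766,36.959), returning to the start.

Shape 2 is a cubic bezier drawn with `<path>`. Its stroke #ff0000 means engrave at S164, F3275. After flipping Y the toolpath is (70.115,194.469) → (61.654,200.084) → (59.543,202.621) → (62.978,204.333) → (71.157,207.474) → (83.277,214.298).

Shape 3 is a regular polygon drawn with `<polygon>`. Its stroke #ff00ff means score at S653, F2221. After flipping Y the toolpath is (46.675,108.177) → (57.613,111.721) → (61.157,100.783) → (50.219,97.239) → (46.675,108.177), returning to the start.

Shape 4 is a rectangle drawn with `<polygon>`. Its stroke #ff0000 means engrave at S164, F3275. After flipping Y the toolpath is (12.531,113.647) → (60.096,113.647) → (60.096,16.319) → (12.531,16.319) → (12.531,113.647), returning to the start.

G21
G90
G0 X143.766 Y36.959
M4 S653
G01 X138.273 Y53.865 F2221
G01 X123.891 Y64.314
G01 X106.115 Y64.314
G01 X91.733 Y53.865
G01 X86.240 Y36.959
G01 X91.733 Y20.053
G01 X106.115 Y9.604
G01 X123.891 Y9.604
G01 X138.273 Y20.053
G01 X143.766 Y36.959
M5
G0 X70.115 Y194.469
M4 S164
G01 X61.654 Y200.084 F3275
G01 X59.543 Y202.621
G01 X62.978 Y204.333
G01 X71.157 Y207.474
G01 X83.277 Y214.298
M5
G0 X46.675 Y108.177
M4 S653
G01 X57.613 Y111.721 F2221
G01 X61.157 Y100.783
G01 X50.219 Y97.239
G01 X46.675 Y108.177
M5
G0 X12.531 Y113.647
M4 S164
G01 X60.096 Y113.647 F3275
G01 X60.096 Y16.319
G01 X12.531 Y16.319
G01 X12.531 Y113.647
M5
G0 X0.000 Y0.000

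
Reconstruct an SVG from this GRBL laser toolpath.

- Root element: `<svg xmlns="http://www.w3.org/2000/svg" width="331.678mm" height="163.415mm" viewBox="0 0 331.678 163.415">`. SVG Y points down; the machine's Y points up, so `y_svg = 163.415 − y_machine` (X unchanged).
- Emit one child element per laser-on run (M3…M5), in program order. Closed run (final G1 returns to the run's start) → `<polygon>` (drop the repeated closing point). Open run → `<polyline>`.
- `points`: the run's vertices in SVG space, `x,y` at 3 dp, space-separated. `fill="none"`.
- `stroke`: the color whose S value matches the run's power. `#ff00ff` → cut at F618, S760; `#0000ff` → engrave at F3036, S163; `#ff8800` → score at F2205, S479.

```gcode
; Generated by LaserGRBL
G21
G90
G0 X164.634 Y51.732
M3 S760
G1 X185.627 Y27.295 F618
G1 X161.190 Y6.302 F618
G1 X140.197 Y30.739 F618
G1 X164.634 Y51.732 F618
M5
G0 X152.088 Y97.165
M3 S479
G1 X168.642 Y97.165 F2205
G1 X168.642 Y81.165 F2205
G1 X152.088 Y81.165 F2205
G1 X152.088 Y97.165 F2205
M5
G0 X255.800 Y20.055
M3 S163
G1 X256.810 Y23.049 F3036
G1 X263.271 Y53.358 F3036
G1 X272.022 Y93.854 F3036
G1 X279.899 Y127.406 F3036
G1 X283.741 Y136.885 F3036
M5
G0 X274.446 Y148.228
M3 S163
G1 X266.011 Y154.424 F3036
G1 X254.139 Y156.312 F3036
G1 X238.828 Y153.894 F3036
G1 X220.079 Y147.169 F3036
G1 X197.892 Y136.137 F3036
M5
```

<svg xmlns="http://www.w3.org/2000/svg" width="331.678mm" height="163.415mm" viewBox="0 0 331.678 163.415">
  <polygon points="164.634,111.683 185.627,136.120 161.190,157.113 140.197,132.676" fill="none" stroke="#ff00ff"/>
  <polygon points="152.088,66.250 168.642,66.250 168.642,82.250 152.088,82.250" fill="none" stroke="#ff8800"/>
  <polyline points="255.800,143.360 256.810,140.366 263.271,110.057 272.022,69.561 279.899,36.009 283.741,26.530" fill="none" stroke="#0000ff"/>
  <polyline points="274.446,15.187 266.011,8.991 254.139,7.103 238.828,9.521 220.079,16.246 197.892,27.278" fill="none" stroke="#0000ff"/>
</svg>

y_svg = 163.415 − y_m.

[1] S760→`#ff00ff` (cut); closed run; points: 164.634,111.683 185.627,136.120 161.190,157.113 140.197,132.676

[2] S479→`#ff8800` (score); closed run; points: 152.088,66.250 168.642,66.250 168.642,82.250 152.088,82.250

[3] S163→`#0000ff` (engrave); open run; points: 255.800,143.360 256.810,140.366 263.271,110.057 272.022,69.561 279.899,36.009 283.741,26.530

[4] S163→`#0000ff` (engrave); open run; points: 274.446,15.187 266.011,8.991 254.139,7.103 238.828,9.521 220.079,16.246 197.892,27.278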